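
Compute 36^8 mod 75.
6

Use repeated squaring. Binary(8) = 1000. Walk through the bits of the exponent 8 left-to-right: at each bit after the leading one, square the running value, then multiply by 36 if the bit is 1 (always reducing mod 75):
  bit 1 = 1 (leading): start with 36.
  bit 2 = 0: square 36^2 = 1296 ≡ 21 (mod 75).
  bit 3 = 0: square 21^2 = 441 ≡ 66 (mod 75).
  bit 4 = 0: square 66^2 = 4356 ≡ 6 (mod 75).
Final value: 36^8 ≡ 6 (mod 75).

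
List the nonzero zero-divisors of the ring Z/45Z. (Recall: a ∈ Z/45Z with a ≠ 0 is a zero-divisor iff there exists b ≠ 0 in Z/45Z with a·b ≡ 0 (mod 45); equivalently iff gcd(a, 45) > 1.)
An element a ∈ Z/45Z (with a ≠ 0) is a zero-divisor iff gcd(a, 45) > 1 (because a is a unit precisely when gcd(a, n) = 1, and in Z/nZ every nonzero, non-unit element is a zero-divisor). Scan a = 1, ..., 44 and keep those with gcd(a, 45) > 1:
  gcd(3, 45) = 3, gcd(5, 45) = 5, gcd(6, 45) = 3, gcd(9, 45) = 9, gcd(10, 45) = 5, gcd(12, 45) = 3, gcd(15, 45) = 15, gcd(18, 45) = 9, gcd(20, 45) = 5, gcd(21, 45) = 3, gcd(24, 45) = 3, gcd(25, 45) = 5, gcd(27, 45) = 9, gcd(30, 45) = 15, gcd(33, 45) = 3, gcd(35, 45) = 5, gcd(36, 45) = 9, gcd(39, 45) = 3, gcd(40, 45) = 5, gcd(42, 45) = 3.
All other a ∈ {1, ..., 44} have gcd(a, 45) = 1 and are units. So the nonzero zero-divisors are exactly the 20 values of a appearing in this scan.

Final answer: nonzero zero-divisors of Z/45Z = {3, 5, 6, 9, 10, 12, 15, 18, 20, 21, 24, 25, 27, 30, 33, 35, 36, 39, 40, 42}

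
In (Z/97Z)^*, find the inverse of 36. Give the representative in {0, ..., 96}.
Apply the extended Euclidean algorithm to (97, 36), tracking rows (r, s, t) with s·97 + t·36 = r. Each division r_prev = q·r_cur + r_new produces the new row as (previous row) − q·(current row):
  row A: (97, 1, 0)   [1·97 + 0·36 = 97]
  row B: (36, 0, 1)   [0·97 + 1·36 = 36]
  97 = 2·36 + 25   → row C = row A − 2·row B = (25, 1, −2)   [check: 1·97 − 2·36 = 25]
  36 = 1·25 + 11   → row D = row B − 1·row C = (11, −1, 3)   [check: −1·97 + 3·36 = 11]
  25 = 2·11 + 3   → row E = row C − 2·row D = (3, 3, −8)   [check: 3·97 − 8·36 = 3]
  11 = 3·3 + 2   → row F = row D − 3·row E = (2, −10, 27)   [check: −10·97 + 27·36 = 2]
  3 = 1·2 + 1   → row G = row E − 1·row F = (1, 13, −35)   [check: 13·97 − 35·36 = 1]
  2 = 2·1 + 0   → remainder 0, stop. gcd = 1 (last nonzero row G).
The gcd is 1, so 36 is invertible mod 97. The last nonzero row gives 13·97 − 35·36 = 1, so t = −35. So 36^(−1) ≡ −35 ≡ 62 (mod 97). Verify: 36 · 62 = 2232 ≡ 1 (mod 97). ✓

Final answer: 36^(−1) ≡ 62 (mod 97)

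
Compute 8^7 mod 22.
2

Use repeated squaring. Binary(7) = 111. Walk through the bits of the exponent 7 left-to-right: at each bit after the leading one, square the running value, then multiply by 8 if the bit is 1 (always reducing mod 22):
  bit 1 = 1 (leading): start with 8.
  bit 2 = 1: square 8^2 = 64 ≡ 20; bit is 1, so multiply 20·8 = 160 ≡ 6 (mod 22).
  bit 3 = 1: square 6^2 = 36 ≡ 14; bit is 1, so multiply 14·8 = 112 ≡ 2 (mod 22).
Final value: 8^7 ≡ 2 (mod 22).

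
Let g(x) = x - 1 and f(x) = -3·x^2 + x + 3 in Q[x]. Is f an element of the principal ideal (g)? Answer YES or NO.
NO

In Q[x] the ideal (g) consists of all multiples of g, so f ∈ (g) iff g | f, i.e. iff the remainder of f on division by g is 0. Divide f by g (g is monic, so eliminate the leading term of the running remainder at each step):
  leading term -3·x^2: subtract (-3·x)·g(x) = -3·x^2 + 3·x, leaving 3 - 2·x
  leading term -2·x: subtract (-2)·g(x) = 2 - 2·x, leaving 1
The remainder r(x) = 1 ≠ 0 (and deg r < deg g), so g ∤ f, i.e. f ∉ (g).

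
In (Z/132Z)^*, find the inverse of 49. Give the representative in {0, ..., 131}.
Apply the extended Euclidean algorithm to (132, 49), tracking rows (r, s, t) with s·132 + t·49 = r. Each division r_prev = q·r_cur + r_new produces the new row as (previous row) − q·(current row):
  row A: (132, 1, 0)   [1·132 + 0·49 = 132]
  row B: (49, 0, 1)   [0·132 + 1·49 = 49]
  132 = 2·49 + 34   → row C = row A − 2·row B = (34, 1, −2)   [check: 1·132 − 2·49 = 34]
  49 = 1·34 + 15   → row D = row B − 1·row C = (15, −1, 3)   [check: −1·132 + 3·49 = 15]
  34 = 2·15 + 4   → row E = row C − 2·row D = (4, 3, −8)   [check: 3·132 − 8·49 = 4]
  15 = 3·4 + 3   → row F = row D − 3·row E = (3, −10, 27)   [check: −10·132 + 27·49 = 3]
  4 = 1·3 + 1   → row G = row E − 1·row F = (1, 13, −35)   [check: 13·132 − 35·49 = 1]
  3 = 3·1 + 0   → remainder 0, stop. gcd = 1 (last nonzero row G).
The gcd is 1, so 49 is invertible mod 132. The last nonzero row gives 13·132 − 35·49 = 1, so t = −35. So 49^(−1) ≡ −35 ≡ 97 (mod 132). Verify: 49 · 97 = 4753 ≡ 1 (mod 132). ✓

Final answer: 49^(−1) ≡ 97 (mod 132)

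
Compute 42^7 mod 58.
Use repeated squaring. Binary(7) = 111. Walk through the bits of the exponent 7 left-to-right: at each bit after the leading one, square the running value, then multiply by 42 if the bit is 1 (always reducing mod 58):
  bit 1 = 1 (leading): start with 42.
  bit 2 = 1: square 42^2 = 1764 ≡ 24; bit is 1, so multiply 24·42 = 1008 ≡ 22 (mod 58).
  bit 3 = 1: square 22^2 = 484 ≡ 20; bit is 1, so multiply 20·42 = 840 ≡ 28 (mod 58).
Final value: 42^7 ≡ 28 (mod 58).

Final answer: 28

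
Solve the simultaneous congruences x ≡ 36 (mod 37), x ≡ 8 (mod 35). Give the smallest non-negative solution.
The moduli 37, 35 are pairwise coprime, so by the CRT there is a unique solution mod 37·35 = 1295.
Solve by successive substitution. Start with x ≡ 36 (mod 37).
  Combine with x ≡ 8 (mod 35): write x = 36 + 37·t and require 36 + 37·t ≡ 8 (mod 35), i.e. 37·t ≡ 8 − 36 ≡ 7 (mod 35). Since 37^(−1) ≡ 18 (mod 35) (37 ≡ 2 (mod 35)), t ≡ 18·7 ≡ 21 (mod 35). So x ≡ 36 + 37·21 = 813 (mod 1295).
Unique solution in [0, 1295): x = 813.

Final answer: x ≡ 813 (mod 1295); the representative in [0, 1295) is 813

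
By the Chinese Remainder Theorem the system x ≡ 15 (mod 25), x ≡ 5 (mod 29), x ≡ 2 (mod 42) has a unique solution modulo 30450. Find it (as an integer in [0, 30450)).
The moduli 25, 29, 42 are pairwise coprime, so by the CRT there is a unique solution mod 25·29·42 = 30450.
Solve by successive substitution. Start with x ≡ 15 (mod 25).
  Combine with x ≡ 5 (mod 29): write x = 15 + 25·t and require 15 + 25·t ≡ 5 (mod 29), i.e. 25·t ≡ 5 − 15 ≡ 19 (mod 29). Since 25^(−1) ≡ 7 (mod 29), t ≡ 7·19 ≡ 17 (mod 29). So x ≡ 15 + 25·17 = 440 (mod 725).
  Combine with x ≡ 2 (mod 42): write x = 440 + 725·t and require 440 + 725·t ≡ 2 (mod 42), i.e. 725·t ≡ 2 − 440 ≡ 24 (mod 42). Since 725^(−1) ≡ 23 (mod 42) (725 ≡ 11 (mod 42)), t ≡ 23·24 ≡ 6 (mod 42). So x ≡ 440 + 725·6 = 4790 (mod 30450).
Unique solution in [0, 30450): x = 4790.

Final answer: x ≡ 4790 (mod 30450); the representative in [0, 30450) is 4790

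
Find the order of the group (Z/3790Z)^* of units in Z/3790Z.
|(Z/3790Z)^*| = 1512

(Z/3790Z)^* consists of the classes a with gcd(a, 3790) = 1, so its order is φ(3790). φ is multiplicative, with φ(p^e) = p^e − p^(e−1). Factorise 3790 = 2 · 5 · 379. Then
  φ(3790) = (2 − 1) · (5 − 1) · (379 − 1) = 1 · 4 · 378 = 1512.
Thus |(Z/3790Z)^*| = 1512.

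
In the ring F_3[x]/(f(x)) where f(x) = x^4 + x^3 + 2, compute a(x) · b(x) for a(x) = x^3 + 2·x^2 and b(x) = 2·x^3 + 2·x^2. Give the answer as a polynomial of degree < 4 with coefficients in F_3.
a · b ≡ 2·x^2 + x (mod f(x))

Multiply as integer polynomials: a · b = 2·x^6 + 6·x^5 + 4·x^4. Reducing coefficients mod 3: a · b ≡ 2·x^6 + x^4. Now divide by f(x) = x^4 + x^3 + 2 in F_3[x], eliminating the leading term at each step:
  leading term 2·x^6: subtract (2·x^2)·f(x) = 2·x^6 + 2·x^5 + x^2, leaving x^5 + x^4 + 2·x^2 (coefficients mod 3)
  leading term x^5: subtract (x)·f(x) = x^5 + x^4 + 2·x, leaving 2·x^2 + x (coefficients mod 3)
The degree is now < 4, so this is the remainder. Hence a · b ≡ 2·x^2 + x in F_3[x]/(f).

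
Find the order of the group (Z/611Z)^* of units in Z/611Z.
|(Z/611Z)^*| = 552

(Z/611Z)^* consists of the classes a with gcd(a, 611) = 1, so its order is φ(611). φ is multiplicative, with φ(p^e) = p^e − p^(e−1). Factorise 611 = 13 · 47. Then
  φ(611) = (13 − 1) · (47 − 1) = 12 · 46 = 552.
Thus |(Z/611Z)^*| = 552.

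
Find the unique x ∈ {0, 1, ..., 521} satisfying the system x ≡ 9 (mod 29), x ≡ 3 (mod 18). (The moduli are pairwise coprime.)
x ≡ 183 (mod 522); the representative in [0, 522) is 183

The moduli 29, 18 are pairwise coprime, so by the CRT there is a unique solution mod 29·18 = 522.
Solve by successive substitution. Start with x ≡ 9 (mod 29).
  Combine with x ≡ 3 (mod 18): write x = 9 + 29·t and require 9 + 29·t ≡ 3 (mod 18), i.e. 29·t ≡ 3 − 9 ≡ 12 (mod 18). Since 29^(−1) ≡ 5 (mod 18) (29 ≡ 11 (mod 18)), t ≡ 5·12 ≡ 6 (mod 18). So x ≡ 9 + 29·6 = 183 (mod 522).
Unique solution in [0, 522): x = 183.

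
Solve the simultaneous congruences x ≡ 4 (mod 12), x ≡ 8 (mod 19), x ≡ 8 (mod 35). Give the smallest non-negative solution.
The moduli 12, 19, 35 are pairwise coprime, so by the CRT there is a unique solution mod 12·19·35 = 7980.
Solve by successive substitution. Start with x ≡ 4 (mod 12).
  Combine with x ≡ 8 (mod 19): write x = 4 + 12·t and require 4 + 12·t ≡ 8 (mod 19), i.e. 12·t ≡ 8 − 4 ≡ 4 (mod 19). Since 12^(−1) ≡ 8 (mod 19), t ≡ 8·4 ≡ 13 (mod 19). So x ≡ 4 + 12·13 = 160 (mod 228).
  Combine with x ≡ 8 (mod 35): write x = 160 + 228·t and require 160 + 228·t ≡ 8 (mod 35), i.e. 228·t ≡ 8 − 160 ≡ 23 (mod 35). Since 228^(−1) ≡ 2 (mod 35) (228 ≡ 18 (mod 35)), t ≡ 2·23 ≡ 11 (mod 35). So x ≡ 160 + 228·11 = 2668 (mod 7980).
Unique solution in [0, 7980): x = 2668.

Final answer: x ≡ 2668 (mod 7980); the representative in [0, 7980) is 2668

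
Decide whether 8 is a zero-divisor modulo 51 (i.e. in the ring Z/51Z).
NO

gcd(8, 51) = 1, so 8 is a unit in Z/51Z (it has a multiplicative inverse). A unit cannot be a zero-divisor: if 8·b ≡ 0 then multiplying both sides by 8^(−1) gives b ≡ 0. So 8 is not a zero-divisor.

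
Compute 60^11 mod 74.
Use repeated squaring. Binary(11) = 1011. Walk through the bits of the exponent 11 left-to-right: at each bit after the leading one, square the running value, then multiply by 60 if the bit is 1 (always reducing mod 74):
  bit 1 = 1 (leading): start with 60.
  bit 2 = 0: square 60^2 = 3600 ≡ 48 (mod 74).
  bit 3 = 1: square 48^2 = 2304 ≡ 10; bit is 1, so multiply 10·60 = 600 ≡ 8 (mod 74).
  bit 4 = 1: square 8^2 = 64; bit is 1, so multiply 64·60 = 3840 ≡ 66 (mod 74).
Final value: 60^11 ≡ 66 (mod 74).

Final answer: 66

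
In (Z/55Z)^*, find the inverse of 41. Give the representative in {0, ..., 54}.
Apply the extended Euclidean algorithm to (55, 41), tracking rows (r, s, t) with s·55 + t·41 = r. Each division r_prev = q·r_cur + r_new produces the new row as (previous row) − q·(current row):
  row A: (55, 1, 0)   [1·55 + 0·41 = 55]
  row B: (41, 0, 1)   [0·55 + 1·41 = 41]
  55 = 1·41 + 14   → row C = row A − 1·row B = (14, 1, −1)   [check: 1·55 − 1·41 = 14]
  41 = 2·14 + 13   → row D = row B − 2·row C = (13, −2, 3)   [check: −2·55 + 3·41 = 13]
  14 = 1·13 + 1   → row E = row C − 1·row D = (1, 3, −4)   [check: 3·55 − 4·41 = 1]
  13 = 13·1 + 0   → remainder 0, stop. gcd = 1 (last nonzero row E).
The gcd is 1, so 41 is invertible mod 55. The last nonzero row gives 3·55 − 4·41 = 1, so t = −4. So 41^(−1) ≡ −4 ≡ 51 (mod 55). Verify: 41 · 51 = 2091 ≡ 1 (mod 55). ✓

Final answer: 41^(−1) ≡ 51 (mod 55)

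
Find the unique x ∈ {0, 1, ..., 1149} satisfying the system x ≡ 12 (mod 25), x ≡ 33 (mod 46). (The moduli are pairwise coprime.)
x ≡ 1137 (mod 1150); the representative in [0, 1150) is 1137

The moduli 25, 46 are pairwise coprime, so by the CRT there is a unique solution mod 25·46 = 1150.
Solve by successive substitution. Start with x ≡ 12 (mod 25).
  Combine with x ≡ 33 (mod 46): write x = 12 + 25·t and require 12 + 25·t ≡ 33 (mod 46), i.e. 25·t ≡ 33 − 12 ≡ 21 (mod 46). Since 25^(−1) ≡ 35 (mod 46), t ≡ 35·21 ≡ 45 (mod 46). So x ≡ 12 + 25·45 = 1137 (mod 1150).
Unique solution in [0, 1150): x = 1137.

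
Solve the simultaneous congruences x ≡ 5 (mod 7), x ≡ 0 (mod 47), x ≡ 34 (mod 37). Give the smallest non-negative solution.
The moduli 7, 47, 37 are pairwise coprime, so by the CRT there is a unique solution mod 7·47·37 = 12173.
Solve by successive substitution. Start with x ≡ 5 (mod 7).
  Combine with x ≡ 0 (mod 47): write x = 5 + 7·t and require 5 + 7·t ≡ 0 (mod 47), i.e. 7·t ≡ 0 − 5 ≡ 42 (mod 47). Since 7^(−1) ≡ 27 (mod 47), t ≡ 27·42 ≡ 6 (mod 47). So x ≡ 5 + 7·6 = 47 (mod 329).
  Combine with x ≡ 34 (mod 37): write x = 47 + 329·t and require 47 + 329·t ≡ 34 (mod 37), i.e. 329·t ≡ 34 − 47 ≡ 24 (mod 37). Since 329^(−1) ≡ 9 (mod 37) (329 ≡ 33 (mod 37)), t ≡ 9·24 ≡ 31 (mod 37). So x ≡ 47 + 329·31 = 10246 (mod 12173).
Unique solution in [0, 12173): x = 10246.

Final answer: x ≡ 10246 (mod 12173); the representative in [0, 12173) is 10246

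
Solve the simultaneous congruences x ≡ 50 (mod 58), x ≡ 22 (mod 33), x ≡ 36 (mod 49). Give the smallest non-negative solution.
The moduli 58, 33, 49 are pairwise coprime, so by the CRT there is a unique solution mod 58·33·49 = 93786.
Solve by successive substitution. Start with x ≡ 50 (mod 58).
  Combine with x ≡ 22 (mod 33): write x = 50 + 58·t and require 50 + 58·t ≡ 22 (mod 33), i.e. 58·t ≡ 22 − 50 ≡ 5 (mod 33). Since 58^(−1) ≡ 4 (mod 33) (58 ≡ 25 (mod 33)), t ≡ 4·5 ≡ 20 (mod 33). So x ≡ 50 + 58·20 = 1210 (mod 1914).
  Combine with x ≡ 36 (mod 49): write x = 1210 + 1914·t and require 1210 + 1914·t ≡ 36 (mod 49), i.e. 1914·t ≡ 36 − 1210 ≡ 2 (mod 49). Since 1914^(−1) ≡ 33 (mod 49) (1914 ≡ 3 (mod 49)), t ≡ 33·2 ≡ 17 (mod 49). So x ≡ 1210 + 1914·17 = 33748 (mod 93786).
Unique solution in [0, 93786): x = 33748.

Final answer: x ≡ 33748 (mod 93786); the representative in [0, 93786) is 33748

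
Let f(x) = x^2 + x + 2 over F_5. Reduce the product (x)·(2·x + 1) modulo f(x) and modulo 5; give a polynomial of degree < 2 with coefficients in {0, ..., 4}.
a · b ≡ 4·x + 1 (mod f(x))

Multiply as integer polynomials: a · b = 2·x^2 + x. Reducing coefficients mod 5: a · b ≡ 2·x^2 + x. Now divide by f(x) = x^2 + x + 2 in F_5[x], eliminating the leading term at each step:
  leading term 2·x^2: subtract (2)·f(x) = 2·x^2 + 2·x + 4, leaving 4·x + 1 (coefficients mod 5)
The degree is now < 2, so this is the remainder. Hence a · b ≡ 4·x + 1 in F_5[x]/(f).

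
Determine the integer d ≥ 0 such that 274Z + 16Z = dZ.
(274, 16) = (2); d = 2

In the PID Z, (a, b) is generated by gcd(a, b). Compute gcd(274, 16) with the extended Euclidean algorithm, tracking rows (r, s, t) with s·274 + t·16 = r:
  row A: (274, 1, 0)   [1·274 + 0·16 = 274]
  row B: (16, 0, 1)   [0·274 + 1·16 = 16]
  274 = 17·16 + 2   → row C = row A − 17·row B = (2, 1, −17)   [check: 1·274 − 17·16 = 2]
  16 = 8·2 + 0   → remainder 0, stop. gcd = 2 (last nonzero row C).
So gcd(274, 16) = 2, with Bézout identity 1·274 − 17·16 = 2. Containment (⊇): the Bézout identity exhibits 2 as an element of (274, 16), giving (2) ⊆ (274, 16). Containment (⊆): since 2 | 274 and 2 | 16 (274 = 2·137, 16 = 2·8), every Z-linear combination of 274 and 16 is divisible by 2, so (274, 16) ⊆ (2). Therefore (274, 16) = (2), d = 2.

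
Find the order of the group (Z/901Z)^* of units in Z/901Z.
(Z/901Z)^* consists of the classes a with gcd(a, 901) = 1, so its order is φ(901). φ is multiplicative, with φ(p^e) = p^e − p^(e−1). Factorise 901 = 17 · 53. Then
  φ(901) = (17 − 1) · (53 − 1) = 16 · 52 = 832.
Thus |(Z/901Z)^*| = 832.

Final answer: |(Z/901Z)^*| = 832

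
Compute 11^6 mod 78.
25

Use repeated squaring. Binary(6) = 110. Walk through the bits of the exponent 6 left-to-right: at each bit after the leading one, square the running value, then multiply by 11 if the bit is 1 (always reducing mod 78):
  bit 1 = 1 (leading): start with 11.
  bit 2 = 1: square 11^2 = 121 ≡ 43; bit is 1, so multiply 43·11 = 473 ≡ 5 (mod 78).
  bit 3 = 0: square 5^2 = 25 (mod 78).
Final value: 11^6 ≡ 25 (mod 78).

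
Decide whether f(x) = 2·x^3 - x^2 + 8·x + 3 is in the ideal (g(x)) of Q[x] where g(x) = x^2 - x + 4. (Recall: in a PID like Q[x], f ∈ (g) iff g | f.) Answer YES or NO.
In Q[x] the ideal (g) consists of all multiples of g, so f ∈ (g) iff g | f, i.e. iff the remainder of f on division by g is 0. Divide f by g (g is monic, so eliminate the leading term of the running remainder at each step):
  leading term 2·x^3: subtract (2·x)·g(x) = 2·x^3 - 2·x^2 + 8·x, leaving x^2 + 3
  leading term x^2: subtract (1)·g(x) = x^2 - x + 4, leaving x - 1
The remainder r(x) = x - 1 ≠ 0 (and deg r < deg g), so g ∤ f, i.e. f ∉ (g).

Final answer: NO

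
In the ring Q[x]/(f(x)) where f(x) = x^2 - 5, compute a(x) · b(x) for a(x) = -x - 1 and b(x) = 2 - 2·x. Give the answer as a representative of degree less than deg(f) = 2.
First multiply in Q[x] without reducing: a · b = 2·x^2 - 2. Now divide by f(x) = x^2 - 5, eliminating the leading term at each step:
  leading term 2·x^2: subtract (2)·f(x) = 2·x^2 - 10, leaving 8
The degree is now < 2, so this is the remainder. Hence a · b ≡ 8 in Q[x]/(f).

Final answer: a · b ≡ 8 (mod f(x))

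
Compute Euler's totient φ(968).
φ is multiplicative, with φ(p^e) = p^e − p^(e−1). Factorise 968 = 2^3 · 11^2. Then
  φ(968) = (2^3 − 2^2) · (11^2 − 11^1) = 4 · 110 = 440.

Final answer: φ(968) = 440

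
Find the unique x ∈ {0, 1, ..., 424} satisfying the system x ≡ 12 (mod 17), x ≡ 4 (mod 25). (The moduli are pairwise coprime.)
The moduli 17, 25 are pairwise coprime, so by the CRT there is a unique solution mod 17·25 = 425.
Solve by successive substitution. Start with x ≡ 12 (mod 17).
  Combine with x ≡ 4 (mod 25): write x = 12 + 17·t and require 12 + 17·t ≡ 4 (mod 25), i.e. 17·t ≡ 4 − 12 ≡ 17 (mod 25). Since 17^(−1) ≡ 3 (mod 25), t ≡ 3·17 ≡ 1 (mod 25). So x ≡ 12 + 17·1 = 29 (mod 425).
Unique solution in [0, 425): x = 29.

Final answer: x ≡ 29 (mod 425); the representative in [0, 425) is 29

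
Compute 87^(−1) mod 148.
Apply the extended Euclidean algorithm to (148, 87), tracking rows (r, s, t) with s·148 + t·87 = r. Each division r_prev = q·r_cur + r_new produces the new row as (previous row) − q·(current row):
  row A: (148, 1, 0)   [1·148 + 0·87 = 148]
  row B: (87, 0, 1)   [0·148 + 1·87 = 87]
  148 = 1·87 + 61   → row C = row A − 1·row B = (61, 1, −1)   [check: 1·148 − 1·87 = 61]
  87 = 1·61 + 26   → row D = row B − 1·row C = (26, −1, 2)   [check: −1·148 + 2·87 = 26]
  61 = 2·26 + 9   → row E = row C − 2·row D = (9, 3, −5)   [check: 3·148 − 5·87 = 9]
  26 = 2·9 + 8   → row F = row D − 2·row E = (8, −7, 12)   [check: −7·148 + 12·87 = 8]
  9 = 1·8 + 1   → row G = row E − 1·row F = (1, 10, −17)   [check: 10·148 − 17·87 = 1]
  8 = 8·1 + 0   → remainder 0, stop. gcd = 1 (last nonzero row G).
The gcd is 1, so 87 is invertible mod 148. The last nonzero row gives 10·148 − 17·87 = 1, so t = −17. So 87^(−1) ≡ −17 ≡ 131 (mod 148). Verify: 87 · 131 = 11397 ≡ 1 (mod 148). ✓

Final answer: 87^(−1) ≡ 131 (mod 148)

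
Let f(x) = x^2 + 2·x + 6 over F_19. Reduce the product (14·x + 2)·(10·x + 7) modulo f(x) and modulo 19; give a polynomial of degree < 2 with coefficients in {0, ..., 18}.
a · b ≡ 9·x + 10 (mod f(x))

Multiply as integer polynomials: a · b = 140·x^2 + 118·x + 14. Reducing coefficients mod 19: a · b ≡ 7·x^2 + 4·x + 14. Now divide by f(x) = x^2 + 2·x + 6 in F_19[x], eliminating the leading term at each step:
  leading term 7·x^2: subtract (7)·f(x) = 7·x^2 + 14·x + 4, leaving 9·x + 10 (coefficients mod 19)
The degree is now < 2, so this is the remainder. Hence a · b ≡ 9·x + 10 in F_19[x]/(f).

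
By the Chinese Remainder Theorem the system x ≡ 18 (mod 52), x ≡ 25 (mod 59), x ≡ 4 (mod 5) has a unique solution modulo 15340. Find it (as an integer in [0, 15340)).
x ≡ 3034 (mod 15340); the representative in [0, 15340) is 3034

The moduli 52, 59, 5 are pairwise coprime, so by the CRT there is a unique solution mod 52·59·5 = 15340.
Solve by successive substitution. Start with x ≡ 18 (mod 52).
  Combine with x ≡ 25 (mod 59): write x = 18 + 52·t and require 18 + 52·t ≡ 25 (mod 59), i.e. 52·t ≡ 25 − 18 ≡ 7 (mod 59). Since 52^(−1) ≡ 42 (mod 59), t ≡ 42·7 ≡ 58 (mod 59). So x ≡ 18 + 52·58 = 3034 (mod 3068).
  Combine with x ≡ 4 (mod 5): write x = 3034 + 3068·t and require 3034 + 3068·t ≡ 4 (mod 5), i.e. 3068·t ≡ 4 − 3034 ≡ 0 (mod 5). Since 3068^(−1) ≡ 2 (mod 5) (3068 ≡ 3 (mod 5)), t ≡ 2·0 ≡ 0 (mod 5). So x ≡ 3034 + 3068·0 = 3034 (mod 15340).
Unique solution in [0, 15340): x = 3034.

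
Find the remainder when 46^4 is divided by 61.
Use repeated squaring. Binary(4) = 100. Walk through the bits of the exponent 4 left-to-right: at each bit after the leading one, square the running value, then multiply by 46 if the bit is 1 (always reducing mod 61):
  bit 1 = 1 (leading): start with 46.
  bit 2 = 0: square 46^2 = 2116 ≡ 42 (mod 61).
  bit 3 = 0: square 42^2 = 1764 ≡ 56 (mod 61).
Final value: 46^4 ≡ 56 (mod 61).

Final answer: 56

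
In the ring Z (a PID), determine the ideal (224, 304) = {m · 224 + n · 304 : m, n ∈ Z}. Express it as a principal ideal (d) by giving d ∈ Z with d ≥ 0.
(224, 304) = (16); d = 16

In the PID Z, (a, b) is generated by gcd(a, b). Compute gcd(304, 224) with the extended Euclidean algorithm, tracking rows (r, s, t) with s·304 + t·224 = r:
  row A: (304, 1, 0)   [1·304 + 0·224 = 304]
  row B: (224, 0, 1)   [0·304 + 1·224 = 224]
  304 = 1·224 + 80   → row C = row A − 1·row B = (80, 1, −1)   [check: 1·304 − 1·224 = 80]
  224 = 2·80 + 64   → row D = row B − 2·row C = (64, −2, 3)   [check: −2·304 + 3·224 = 64]
  80 = 1·64 + 16   → row E = row C − 1·row D = (16, 3, −4)   [check: 3·304 − 4·224 = 16]
  64 = 4·16 + 0   → remainder 0, stop. gcd = 16 (last nonzero row E).
So gcd(224, 304) = 16, with Bézout identity 3·304 − 4·224 = 16. Containment (⊇): the Bézout identity exhibits 16 as an element of (224, 304), giving (16) ⊆ (224, 304). Containment (⊆): since 16 | 224 and 16 | 304 (224 = 16·14, 304 = 16·19), every Z-linear combination of 224 and 304 is divisible by 16, so (224, 304) ⊆ (16). Therefore (224, 304) = (16), d = 16.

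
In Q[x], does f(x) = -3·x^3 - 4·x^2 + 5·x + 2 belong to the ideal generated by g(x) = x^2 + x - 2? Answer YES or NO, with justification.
In Q[x] the ideal (g) consists of all multiples of g, so f ∈ (g) iff g | f, i.e. iff the remainder of f on division by g is 0. Divide f by g (g is monic, so eliminate the leading term of the running remainder at each step):
  leading term -3·x^3: subtract (-3·x)·g(x) = -3·x^3 - 3·x^2 + 6·x, leaving -x^2 - x + 2
  leading term -x^2: subtract (-1)·g(x) = -x^2 - x + 2, leaving 0
The remainder is 0, so f(x) = g(x) · h(x) with h(x) = -3·x - 1. Hence g | f, i.e. f ∈ (g).

Final answer: YES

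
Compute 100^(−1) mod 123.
100^(−1) ≡ 16 (mod 123)

Apply the extended Euclidean algorithm to (123, 100), tracking rows (r, s, t) with s·123 + t·100 = r. Each division r_prev = q·r_cur + r_new produces the new row as (previous row) − q·(current row):
  row A: (123, 1, 0)   [1·123 + 0·100 = 123]
  row B: (100, 0, 1)   [0·123 + 1·100 = 100]
  123 = 1·100 + 23   → row C = row A − 1·row B = (23, 1, −1)   [check: 1·123 − 1·100 = 23]
  100 = 4·23 + 8   → row D = row B − 4·row C = (8, −4, 5)   [check: −4·123 + 5·100 = 8]
  23 = 2·8 + 7   → row E = row C − 2·row D = (7, 9, −11)   [check: 9·123 − 11·100 = 7]
  8 = 1·7 + 1   → row F = row D − 1·row E = (1, −13, 16)   [check: −13·123 + 16·100 = 1]
  7 = 7·1 + 0   → remainder 0, stop. gcd = 1 (last nonzero row F).
The gcd is 1, so 100 is invertible mod 123. The last nonzero row gives −13·123 + 16·100 = 1, so t = 16. So 100^(−1) ≡ 16 (mod 123). Verify: 100 · 16 = 1600 ≡ 1 (mod 123). ✓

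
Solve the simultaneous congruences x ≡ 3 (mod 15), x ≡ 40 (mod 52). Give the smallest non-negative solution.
x ≡ 768 (mod 780); the representative in [0, 780) is 768

The moduli 15, 52 are pairwise coprime, so by the CRT there is a unique solution mod 15·52 = 780.
Solve by successive substitution. Start with x ≡ 3 (mod 15).
  Combine with x ≡ 40 (mod 52): write x = 3 + 15·t and require 3 + 15·t ≡ 40 (mod 52), i.e. 15·t ≡ 40 − 3 ≡ 37 (mod 52). Since 15^(−1) ≡ 7 (mod 52), t ≡ 7·37 ≡ 51 (mod 52). So x ≡ 3 + 15·51 = 768 (mod 780).
Unique solution in [0, 780): x = 768.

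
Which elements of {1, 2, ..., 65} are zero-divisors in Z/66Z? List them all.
An element a ∈ Z/66Z (with a ≠ 0) is a zero-divisor iff gcd(a, 66) > 1 (because a is a unit precisely when gcd(a, n) = 1, and in Z/nZ every nonzero, non-unit element is a zero-divisor). Scan a = 1, ..., 65 and keep those with gcd(a, 66) > 1:
  gcd(2, 66) = 2, gcd(3, 66) = 3, gcd(4, 66) = 2, gcd(6, 66) = 6, gcd(8, 66) = 2, gcd(9, 66) = 3, gcd(10, 66) = 2, gcd(11, 66) = 11, gcd(12, 66) = 6, gcd(14, 66) = 2, gcd(15, 66) = 3, gcd(16, 66) = 2, gcd(18, 66) = 6, gcd(20, 66) = 2, gcd(21, 66) = 3, gcd(22, 66) = 22, gcd(24, 66) = 6, gcd(26, 66) = 2, gcd(27, 66) = 3, gcd(28, 66) = 2, gcd(30, 66) = 6, gcd(32, 66) = 2, gcd(33, 66) = 33, gcd(34, 66) = 2, gcd(36, 66) = 6, gcd(38, 66) = 2, gcd(39, 66) = 3, gcd(40, 66) = 2, gcd(42, 66) = 6, gcd(44, 66) = 22, gcd(45, 66) = 3, gcd(46, 66) = 2, gcd(48, 66) = 6, gcd(50, 66) = 2, gcd(51, 66) = 3, gcd(52, 66) = 2, gcd(54, 66) = 6, gcd(55, 66) = 11, gcd(56, 66) = 2, gcd(57, 66) = 3, gcd(58, 66) = 2, gcd(60, 66) = 6, gcd(62, 66) = 2, gcd(63, 66) = 3, gcd(64, 66) = 2.
All other a ∈ {1, ..., 65} have gcd(a, 66) = 1 and are units. So the nonzero zero-divisors are exactly the 45 values of a appearing in this scan.

Final answer: nonzero zero-divisors of Z/66Z = {2, 3, 4, 6, 8, 9, 10, 11, 12, 14, 15, 16, 18, 20, 21, 22, 24, 26, 27, 28, 30, 32, 33, 34, 36, 38, 39, 40, 42, 44, 45, 46, 48, 50, 51, 52, 54, 55, 56, 57, 58, 60, 62, 63, 64}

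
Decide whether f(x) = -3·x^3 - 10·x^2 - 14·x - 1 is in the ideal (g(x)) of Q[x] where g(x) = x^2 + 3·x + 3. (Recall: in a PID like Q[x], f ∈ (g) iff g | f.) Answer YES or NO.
NO

In Q[x] the ideal (g) consists of all multiples of g, so f ∈ (g) iff g | f, i.e. iff the remainder of f on division by g is 0. Divide f by g (g is monic, so eliminate the leading term of the running remainder at each step):
  leading term -3·x^3: subtract (-3·x)·g(x) = -3·x^3 - 9·x^2 - 9·x, leaving -x^2 - 5·x - 1
  leading term -x^2: subtract (-1)·g(x) = -x^2 - 3·x - 3, leaving 2 - 2·x
The remainder r(x) = 2 - 2·x ≠ 0 (and deg r < deg g), so g ∤ f, i.e. f ∉ (g).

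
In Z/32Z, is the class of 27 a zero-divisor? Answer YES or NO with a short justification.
gcd(27, 32) = 1, so 27 is a unit in Z/32Z (it has a multiplicative inverse). A unit cannot be a zero-divisor: if 27·b ≡ 0 then multiplying both sides by 27^(−1) gives b ≡ 0. So 27 is not a zero-divisor.

Final answer: NO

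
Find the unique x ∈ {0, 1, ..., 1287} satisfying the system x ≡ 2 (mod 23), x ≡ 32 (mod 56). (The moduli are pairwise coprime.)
x ≡ 1152 (mod 1288); the representative in [0, 1288) is 1152

The moduli 23, 56 are pairwise coprime, so by the CRT there is a unique solution mod 23·56 = 1288.
Solve by successive substitution. Start with x ≡ 2 (mod 23).
  Combine with x ≡ 32 (mod 56): write x = 2 + 23·t and require 2 + 23·t ≡ 32 (mod 56), i.e. 23·t ≡ 32 − 2 ≡ 30 (mod 56). Since 23^(−1) ≡ 39 (mod 56), t ≡ 39·30 ≡ 50 (mod 56). So x ≡ 2 + 23·50 = 1152 (mod 1288).
Unique solution in [0, 1288): x = 1152.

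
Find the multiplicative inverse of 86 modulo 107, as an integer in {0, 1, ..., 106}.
Apply the extended Euclidean algorithm to (107, 86), tracking rows (r, s, t) with s·107 + t·86 = r. Each division r_prev = q·r_cur + r_new produces the new row as (previous row) − q·(current row):
  row A: (107, 1, 0)   [1·107 + 0·86 = 107]
  row B: (86, 0, 1)   [0·107 + 1·86 = 86]
  107 = 1·86 + 21   → row C = row A − 1·row B = (21, 1, −1)   [check: 1·107 − 1·86 = 21]
  86 = 4·21 + 2   → row D = row B − 4·row C = (2, −4, 5)   [check: −4·107 + 5·86 = 2]
  21 = 10·2 + 1   → row E = row C − 10·row D = (1, 41, −51)   [check: 41·107 − 51·86 = 1]
  2 = 2·1 + 0   → remainder 0, stop. gcd = 1 (last nonzero row E).
The gcd is 1, so 86 is invertible mod 107. The last nonzero row gives 41·107 − 51·86 = 1, so t = −51. So 86^(−1) ≡ −51 ≡ 56 (mod 107). Verify: 86 · 56 = 4816 ≡ 1 (mod 107). ✓

Final answer: 86^(−1) ≡ 56 (mod 107)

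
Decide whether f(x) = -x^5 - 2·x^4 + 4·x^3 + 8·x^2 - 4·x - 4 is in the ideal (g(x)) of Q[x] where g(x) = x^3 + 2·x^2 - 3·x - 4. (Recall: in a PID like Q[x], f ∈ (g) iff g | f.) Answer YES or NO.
In Q[x] the ideal (g) consists of all multiples of g, so f ∈ (g) iff g | f, i.e. iff the remainder of f on division by g is 0. Divide f by g (g is monic, so eliminate the leading term of the running remainder at each step):
  leading term -x^5: subtract (-x^2)·g(x) = -x^5 - 2·x^4 + 3·x^3 + 4·x^2, leaving x^3 + 4·x^2 - 4·x - 4
  leading term x^3: subtract (1)·g(x) = x^3 + 2·x^2 - 3·x - 4, leaving 2·x^2 - x
The remainder r(x) = 2·x^2 - x ≠ 0 (and deg r < deg g), so g ∤ f, i.e. f ∉ (g).

Final answer: NO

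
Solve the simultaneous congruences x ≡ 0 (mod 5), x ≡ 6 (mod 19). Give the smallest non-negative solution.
x ≡ 25 (mod 95); the representative in [0, 95) is 25

The moduli 5, 19 are pairwise coprime, so by the CRT there is a unique solution mod 5·19 = 95.
Solve by successive substitution. Start with x ≡ 0 (mod 5).
  Combine with x ≡ 6 (mod 19): write x = 5·t and require 5·t ≡ 6 (mod 19). Since 5^(−1) ≡ 4 (mod 19), t ≡ 4·6 ≡ 5 (mod 19). So x ≡ 5·5 = 25 (mod 95).
Unique solution in [0, 95): x = 25.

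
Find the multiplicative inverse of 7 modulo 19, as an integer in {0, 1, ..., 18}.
Apply the extended Euclidean algorithm to (19, 7), tracking rows (r, s, t) with s·19 + t·7 = r. Each division r_prev = q·r_cur + r_new produces the new row as (previous row) − q·(current row):
  row A: (19, 1, 0)   [1·19 + 0·7 = 19]
  row B: (7, 0, 1)   [0·19 + 1·7 = 7]
  19 = 2·7 + 5   → row C = row A − 2·row B = (5, 1, −2)   [check: 1·19 − 2·7 = 5]
  7 = 1·5 + 2   → row D = row B − 1·row C = (2, −1, 3)   [check: −1·19 + 3·7 = 2]
  5 = 2·2 + 1   → row E = row C − 2·row D = (1, 3, −8)   [check: 3·19 − 8·7 = 1]
  2 = 2·1 + 0   → remainder 0, stop. gcd = 1 (last nonzero row E).
The gcd is 1, so 7 is invertible mod 19. The last nonzero row gives 3·19 − 8·7 = 1, so t = −8. So 7^(−1) ≡ −8 ≡ 11 (mod 19). Verify: 7 · 11 = 77 ≡ 1 (mod 19). ✓

Final answer: 7^(−1) ≡ 11 (mod 19)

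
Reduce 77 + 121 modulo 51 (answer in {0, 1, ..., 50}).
Reduce the summands first: 77 ≡ 26, 121 ≡ 19 (mod 51), so 77 + 121 ≡ 26 + 19 (mod 51). 26 + 19 = 45; 45 = 0·51 + 45, so (77 + 121) mod 51 = 45.

Final answer: 45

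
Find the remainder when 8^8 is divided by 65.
Use repeated squaring. Binary(8) = 1000. Walk through the bits of the exponent 8 left-to-right: at each bit after the leading one, square the running value, then multiply by 8 if the bit is 1 (always reducing mod 65):
  bit 1 = 1 (leading): start with 8.
  bit 2 = 0: square 8^2 = 64 (mod 65).
  bit 3 = 0: square 64^2 = 4096 ≡ 1 (mod 65).
  bit 4 = 0: square 1^2 = 1 (mod 65).
Final value: 8^8 ≡ 1 (mod 65).

Final answer: 1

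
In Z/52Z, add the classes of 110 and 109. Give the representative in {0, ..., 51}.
Reduce the summands first: 110 ≡ 6, 109 ≡ 5 (mod 52), so 110 + 109 ≡ 6 + 5 (mod 52). 6 + 5 = 11; 11 = 0·52 + 11, so (110 + 109) mod 52 = 11.

Final answer: 11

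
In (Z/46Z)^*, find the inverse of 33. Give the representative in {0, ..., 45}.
33^(−1) ≡ 7 (mod 46)

Apply the extended Euclidean algorithm to (46, 33), tracking rows (r, s, t) with s·46 + t·33 = r. Each division r_prev = q·r_cur + r_new produces the new row as (previous row) − q·(current row):
  row A: (46, 1, 0)   [1·46 + 0·33 = 46]
  row B: (33, 0, 1)   [0·46 + 1·33 = 33]
  46 = 1·33 + 13   → row C = row A − 1·row B = (13, 1, −1)   [check: 1·46 − 1·33 = 13]
  33 = 2·13 + 7   → row D = row B − 2·row C = (7, −2, 3)   [check: −2·46 + 3·33 = 7]
  13 = 1·7 + 6   → row E = row C − 1·row D = (6, 3, −4)   [check: 3·46 − 4·33 = 6]
  7 = 1·6 + 1   → row F = row D − 1·row E = (1, −5, 7)   [check: −5·46 + 7·33 = 1]
  6 = 6·1 + 0   → remainder 0, stop. gcd = 1 (last nonzero row F).
The gcd is 1, so 33 is invertible mod 46. The last nonzero row gives −5·46 + 7·33 = 1, so t = 7. So 33^(−1) ≡ 7 (mod 46). Verify: 33 · 7 = 231 ≡ 1 (mod 46). ✓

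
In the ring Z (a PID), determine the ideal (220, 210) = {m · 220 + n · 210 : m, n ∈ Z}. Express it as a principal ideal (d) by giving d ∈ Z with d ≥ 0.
In the PID Z, (a, b) is generated by gcd(a, b). Compute gcd(220, 210) with the extended Euclidean algorithm, tracking rows (r, s, t) with s·220 + t·210 = r:
  row A: (220, 1, 0)   [1·220 + 0·210 = 220]
  row B: (210, 0, 1)   [0·220 + 1·210 = 210]
  220 = 1·210 + 10   → row C = row A − 1·row B = (10, 1, −1)   [check: 1·220 − 1·210 = 10]
  210 = 21·10 + 0   → remainder 0, stop. gcd = 10 (last nonzero row C).
So gcd(220, 210) = 10, with Bézout identity 1·220 − 1·210 = 10. Containment (⊇): the Bézout identity exhibits 10 as an element of (220, 210), giving (10) ⊆ (220, 210). Containment (⊆): since 10 | 220 and 10 | 210 (220 = 10·22, 210 = 10·21), every Z-linear combination of 220 and 210 is divisible by 10, so (220, 210) ⊆ (10). Therefore (220, 210) = (10), d = 10.

Final answer: (220, 210) = (10); d = 10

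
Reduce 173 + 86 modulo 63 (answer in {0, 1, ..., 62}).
Reduce the summands first: 173 ≡ 47, 86 ≡ 23 (mod 63), so 173 + 86 ≡ 47 + 23 (mod 63). 47 + 23 = 70; 70 = 1·63 + 7, so (173 + 86) mod 63 = 7.

Final answer: 7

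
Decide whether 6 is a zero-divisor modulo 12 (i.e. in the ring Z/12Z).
YES

gcd(6, 12) = 6 > 1, so 6 is not a unit in Z/12Z. In Z/nZ every nonzero non-unit is a zero-divisor: explicitly, take b = 12/gcd = 2 ≠ 0 (mod 12); then 6·2 = 12 = 1·12, i.e. 6·2 ≡ 0 (mod 12). So 6 is a zero-divisor.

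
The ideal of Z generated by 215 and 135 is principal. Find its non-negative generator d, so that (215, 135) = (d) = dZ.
In the PID Z, (a, b) is generated by gcd(a, b). Compute gcd(215, 135) with the extended Euclidean algorithm, tracking rows (r, s, t) with s·215 + t·135 = r:
  row A: (215, 1, 0)   [1·215 + 0·135 = 215]
  row B: (135, 0, 1)   [0·215 + 1·135 = 135]
  215 = 1·135 + 80   → row C = row A − 1·row B = (80, 1, −1)   [check: 1·215 − 1·135 = 80]
  135 = 1·80 + 55   → row D = row B − 1·row C = (55, −1, 2)   [check: −1·215 + 2·135 = 55]
  80 = 1·55 + 25   → row E = row C − 1·row D = (25, 2, −3)   [check: 2·215 − 3·135 = 25]
  55 = 2·25 + 5   → row F = row D − 2·row E = (5, −5, 8)   [check: −5·215 + 8·135 = 5]
  25 = 5·5 + 0   → remainder 0, stop. gcd = 5 (last nonzero row F).
So gcd(215, 135) = 5, with Bézout identity −5·215 + 8·135 = 5. Containment (⊇): the Bézout identity exhibits 5 as an element of (215, 135), giving (5) ⊆ (215, 135). Containment (⊆): since 5 | 215 and 5 | 135 (215 = 5·43, 135 = 5·27), every Z-linear combination of 215 and 135 is divisible by 5, so (215, 135) ⊆ (5). Therefore (215, 135) = (5), d = 5.

Final answer: (215, 135) = (5); d = 5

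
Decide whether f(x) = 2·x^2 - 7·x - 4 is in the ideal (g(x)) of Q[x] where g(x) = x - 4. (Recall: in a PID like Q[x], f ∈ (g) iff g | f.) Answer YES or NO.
YES

In Q[x] the ideal (g) consists of all multiples of g, so f ∈ (g) iff g | f, i.e. iff the remainder of f on division by g is 0. Divide f by g (g is monic, so eliminate the leading term of the running remainder at each step):
  leading term 2·x^2: subtract (2·x)·g(x) = 2·x^2 - 8·x, leaving x - 4
  leading term x: subtract (1)·g(x) = x - 4, leaving 0
The remainder is 0, so f(x) = g(x) · h(x) with h(x) = 2·x + 1. Hence g | f, i.e. f ∈ (g).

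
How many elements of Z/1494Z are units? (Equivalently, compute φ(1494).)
An element a ∈ Z/1494Z is a unit iff gcd(a, 1494) = 1, so the number of units is φ(1494). φ is multiplicative, with φ(p^e) = p^e − p^(e−1). Factorise 1494 = 2 · 3^2 · 83. Then
  φ(1494) = (2 − 1) · (3^2 − 3^1) · (83 − 1) = 1 · 6 · 82 = 492.

Final answer: Z/1494Z has φ(1494) = 492 units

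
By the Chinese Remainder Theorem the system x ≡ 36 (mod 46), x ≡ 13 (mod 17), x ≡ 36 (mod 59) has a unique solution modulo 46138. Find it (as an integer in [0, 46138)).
x ≡ 2750 (mod 46138); the representative in [0, 46138) is 2750

The moduli 46, 17, 59 are pairwise coprime, so by the CRT there is a unique solution mod 46·17·59 = 46138.
Solve by successive substitution. Start with x ≡ 36 (mod 46).
  Combine with x ≡ 13 (mod 17): write x = 36 + 46·t and require 36 + 46·t ≡ 13 (mod 17), i.e. 46·t ≡ 13 − 36 ≡ 11 (mod 17). Since 46^(−1) ≡ 10 (mod 17) (46 ≡ 12 (mod 17)), t ≡ 10·11 ≡ 8 (mod 17). So x ≡ 36 + 46·8 = 404 (mod 782).
  Combine with x ≡ 36 (mod 59): write x = 404 + 782·t and require 404 + 782·t ≡ 36 (mod 59), i.e. 782·t ≡ 36 − 404 ≡ 45 (mod 59). Since 782^(−1) ≡ 4 (mod 59) (782 ≡ 15 (mod 59)), t ≡ 4·45 ≡ 3 (mod 59). So x ≡ 404 + 782·3 = 2750 (mod 46138).
Unique solution in [0, 46138): x = 2750.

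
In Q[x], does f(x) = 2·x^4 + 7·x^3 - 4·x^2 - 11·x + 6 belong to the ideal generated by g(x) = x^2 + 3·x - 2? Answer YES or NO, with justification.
YES

In Q[x] the ideal (g) consists of all multiples of g, so f ∈ (g) iff g | f, i.e. iff the remainder of f on division by g is 0. Divide f by g (g is monic, so eliminate the leading term of the running remainder at each step):
  leading term 2·x^4: subtract (2·x^2)·g(x) = 2·x^4 + 6·x^3 - 4·x^2, leaving x^3 - 11·x + 6
  leading term x^3: subtract (x)·g(x) = x^3 + 3·x^2 - 2·x, leaving -3·x^2 - 9·x + 6
  leading term -3·x^2: subtract (-3)·g(x) = -3·x^2 - 9·x + 6, leaving 0
The remainder is 0, so f(x) = g(x) · h(x) with h(x) = 2·x^2 + x - 3. Hence g | f, i.e. f ∈ (g).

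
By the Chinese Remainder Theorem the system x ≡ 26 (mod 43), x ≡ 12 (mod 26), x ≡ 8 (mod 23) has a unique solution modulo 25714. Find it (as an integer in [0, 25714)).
The moduli 43, 26, 23 are pairwise coprime, so by the CRT there is a unique solution mod 43·26·23 = 25714.
Solve by successive substitution. Start with x ≡ 26 (mod 43).
  Combine with x ≡ 12 (mod 26): write x = 26 + 43·t and require 26 + 43·t ≡ 12 (mod 26), i.e. 43·t ≡ 12 − 26 ≡ 12 (mod 26). Since 43^(−1) ≡ 23 (mod 26) (43 ≡ 17 (mod 26)), t ≡ 23·12 ≡ 16 (mod 26). So x ≡ 26 + 43·16 = 714 (mod 1118).
  Combine with x ≡ 8 (mod 23): write x = 714 + 1118·t and require 714 + 1118·t ≡ 8 (mod 23), i.e. 1118·t ≡ 8 − 714 ≡ 7 (mod 23). Since 1118^(−1) ≡ 5 (mod 23) (1118 ≡ 14 (mod 23)), t ≡ 5·7 ≡ 12 (mod 23). So x ≡ 714 + 1118·12 = 14130 (mod 25714).
Unique solution in [0, 25714): x = 14130.

Final answer: x ≡ 14130 (mod 25714); the representative in [0, 25714) is 14130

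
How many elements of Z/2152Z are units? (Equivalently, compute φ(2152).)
Z/2152Z has φ(2152) = 1072 units

An element a ∈ Z/2152Z is a unit iff gcd(a, 2152) = 1, so the number of units is φ(2152). φ is multiplicative, with φ(p^e) = p^e − p^(e−1). Factorise 2152 = 2^3 · 269. Then
  φ(2152) = (2^3 − 2^2) · (269 − 1) = 4 · 268 = 1072.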